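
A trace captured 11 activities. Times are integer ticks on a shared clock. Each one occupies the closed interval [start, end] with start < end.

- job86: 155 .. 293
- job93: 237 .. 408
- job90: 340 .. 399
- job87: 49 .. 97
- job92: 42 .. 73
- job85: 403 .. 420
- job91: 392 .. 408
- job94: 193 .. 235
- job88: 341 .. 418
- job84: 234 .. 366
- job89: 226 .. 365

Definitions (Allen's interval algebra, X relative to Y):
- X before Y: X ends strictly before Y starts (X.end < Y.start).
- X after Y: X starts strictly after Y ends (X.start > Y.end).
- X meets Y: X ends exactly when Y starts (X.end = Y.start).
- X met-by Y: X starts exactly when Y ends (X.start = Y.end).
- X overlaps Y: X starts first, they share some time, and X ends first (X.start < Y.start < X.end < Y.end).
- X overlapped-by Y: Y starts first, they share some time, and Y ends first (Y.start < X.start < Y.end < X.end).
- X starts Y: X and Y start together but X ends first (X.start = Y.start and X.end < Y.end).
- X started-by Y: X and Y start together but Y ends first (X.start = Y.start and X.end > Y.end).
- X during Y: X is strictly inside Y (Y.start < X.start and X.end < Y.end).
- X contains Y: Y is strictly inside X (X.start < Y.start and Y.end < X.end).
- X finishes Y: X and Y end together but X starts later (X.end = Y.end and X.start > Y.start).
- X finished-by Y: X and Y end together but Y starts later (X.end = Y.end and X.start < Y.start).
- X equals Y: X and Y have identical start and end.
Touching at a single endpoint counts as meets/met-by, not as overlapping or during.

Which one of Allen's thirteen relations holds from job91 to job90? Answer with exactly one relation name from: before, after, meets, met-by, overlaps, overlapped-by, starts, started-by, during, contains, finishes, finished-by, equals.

overlapped-by

job91 = [392, 408]; job90 = [340, 399].
Compare endpoints: job91.start > job90.start, job91.start < job90.end, job91.end > job90.start, job91.end > job90.end.
That pattern is 'overlapped-by'.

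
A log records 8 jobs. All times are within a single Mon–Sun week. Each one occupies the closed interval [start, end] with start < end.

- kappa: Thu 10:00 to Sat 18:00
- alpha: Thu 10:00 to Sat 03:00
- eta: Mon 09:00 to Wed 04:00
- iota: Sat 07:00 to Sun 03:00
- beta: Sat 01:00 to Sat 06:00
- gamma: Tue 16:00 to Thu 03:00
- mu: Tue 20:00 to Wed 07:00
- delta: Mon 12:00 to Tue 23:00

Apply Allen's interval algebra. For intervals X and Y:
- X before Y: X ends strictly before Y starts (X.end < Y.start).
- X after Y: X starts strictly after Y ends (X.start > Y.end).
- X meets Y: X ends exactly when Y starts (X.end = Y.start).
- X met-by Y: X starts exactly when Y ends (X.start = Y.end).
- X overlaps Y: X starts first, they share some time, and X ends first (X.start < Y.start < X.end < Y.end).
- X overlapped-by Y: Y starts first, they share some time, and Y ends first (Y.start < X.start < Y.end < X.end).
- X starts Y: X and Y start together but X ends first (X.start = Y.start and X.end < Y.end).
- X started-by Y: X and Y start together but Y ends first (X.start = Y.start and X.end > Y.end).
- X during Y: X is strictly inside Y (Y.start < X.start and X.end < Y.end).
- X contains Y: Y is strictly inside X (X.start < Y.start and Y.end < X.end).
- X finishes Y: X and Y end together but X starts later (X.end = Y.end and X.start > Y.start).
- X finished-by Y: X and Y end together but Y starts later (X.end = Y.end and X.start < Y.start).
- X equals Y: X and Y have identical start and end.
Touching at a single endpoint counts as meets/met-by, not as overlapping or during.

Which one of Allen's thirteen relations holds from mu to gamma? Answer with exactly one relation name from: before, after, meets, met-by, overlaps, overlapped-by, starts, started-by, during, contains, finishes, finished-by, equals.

during

mu = [Tue 20:00, Wed 07:00]; gamma = [Tue 16:00, Thu 03:00].
Compare endpoints: mu.start > gamma.start, mu.start < gamma.end, mu.end > gamma.start, mu.end < gamma.end.
That pattern is 'during'.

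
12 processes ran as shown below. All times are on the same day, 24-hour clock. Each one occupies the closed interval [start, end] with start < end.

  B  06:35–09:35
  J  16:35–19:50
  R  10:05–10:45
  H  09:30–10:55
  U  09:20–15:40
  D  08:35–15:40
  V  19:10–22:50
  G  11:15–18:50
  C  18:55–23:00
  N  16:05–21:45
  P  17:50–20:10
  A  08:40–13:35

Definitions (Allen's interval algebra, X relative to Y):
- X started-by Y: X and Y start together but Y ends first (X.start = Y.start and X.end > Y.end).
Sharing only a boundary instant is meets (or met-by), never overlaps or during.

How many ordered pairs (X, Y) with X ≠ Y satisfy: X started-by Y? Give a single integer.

0

Checking all 132 ordered pairs for relation 'started-by'; matching pairs in alphabetical order:
No pair satisfies it.
Count: 0.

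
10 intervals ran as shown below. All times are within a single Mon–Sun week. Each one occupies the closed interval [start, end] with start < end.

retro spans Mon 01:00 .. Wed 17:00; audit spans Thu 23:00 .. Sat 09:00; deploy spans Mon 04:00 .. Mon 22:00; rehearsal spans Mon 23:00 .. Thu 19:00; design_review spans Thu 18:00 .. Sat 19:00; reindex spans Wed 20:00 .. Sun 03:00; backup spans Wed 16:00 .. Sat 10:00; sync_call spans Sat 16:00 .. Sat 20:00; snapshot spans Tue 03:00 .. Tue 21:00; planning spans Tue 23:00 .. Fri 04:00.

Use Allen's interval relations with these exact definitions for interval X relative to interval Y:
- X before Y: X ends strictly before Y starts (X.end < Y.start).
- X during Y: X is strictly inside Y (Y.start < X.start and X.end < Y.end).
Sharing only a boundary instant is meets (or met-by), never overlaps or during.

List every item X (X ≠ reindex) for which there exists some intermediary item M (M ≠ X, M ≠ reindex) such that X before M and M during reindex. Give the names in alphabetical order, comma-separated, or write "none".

audit, backup, deploy, planning, rehearsal, retro, snapshot

Target reindex = [Wed 20:00, Sun 03:00].
Intermediaries M with M during reindex: audit, design_review, sync_call.
Via audit — items with X before audit: deploy, rehearsal, retro, snapshot.
Via design_review — items with X before design_review: deploy, retro, snapshot.
Via sync_call — items with X before sync_call: audit, backup, deploy, planning, rehearsal, retro, snapshot.
Union: audit, backup, deploy, planning, rehearsal, retro, snapshot.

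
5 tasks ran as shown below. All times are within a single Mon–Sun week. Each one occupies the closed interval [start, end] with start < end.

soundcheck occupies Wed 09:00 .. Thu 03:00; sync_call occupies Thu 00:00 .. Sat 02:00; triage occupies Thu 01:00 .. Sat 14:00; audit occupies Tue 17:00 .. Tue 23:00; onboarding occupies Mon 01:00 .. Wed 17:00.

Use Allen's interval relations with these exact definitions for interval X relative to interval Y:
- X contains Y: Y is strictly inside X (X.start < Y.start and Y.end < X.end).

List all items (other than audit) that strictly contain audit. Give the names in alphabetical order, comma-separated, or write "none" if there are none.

Target audit = [Tue 17:00, Tue 23:00].
onboarding [Mon 01:00, Wed 17:00] → contains → yes.
soundcheck [Wed 09:00, Thu 03:00] → after → no.
sync_call [Thu 00:00, Sat 02:00] → after → no.
triage [Thu 01:00, Sat 14:00] → after → no.
Result: onboarding.

onboarding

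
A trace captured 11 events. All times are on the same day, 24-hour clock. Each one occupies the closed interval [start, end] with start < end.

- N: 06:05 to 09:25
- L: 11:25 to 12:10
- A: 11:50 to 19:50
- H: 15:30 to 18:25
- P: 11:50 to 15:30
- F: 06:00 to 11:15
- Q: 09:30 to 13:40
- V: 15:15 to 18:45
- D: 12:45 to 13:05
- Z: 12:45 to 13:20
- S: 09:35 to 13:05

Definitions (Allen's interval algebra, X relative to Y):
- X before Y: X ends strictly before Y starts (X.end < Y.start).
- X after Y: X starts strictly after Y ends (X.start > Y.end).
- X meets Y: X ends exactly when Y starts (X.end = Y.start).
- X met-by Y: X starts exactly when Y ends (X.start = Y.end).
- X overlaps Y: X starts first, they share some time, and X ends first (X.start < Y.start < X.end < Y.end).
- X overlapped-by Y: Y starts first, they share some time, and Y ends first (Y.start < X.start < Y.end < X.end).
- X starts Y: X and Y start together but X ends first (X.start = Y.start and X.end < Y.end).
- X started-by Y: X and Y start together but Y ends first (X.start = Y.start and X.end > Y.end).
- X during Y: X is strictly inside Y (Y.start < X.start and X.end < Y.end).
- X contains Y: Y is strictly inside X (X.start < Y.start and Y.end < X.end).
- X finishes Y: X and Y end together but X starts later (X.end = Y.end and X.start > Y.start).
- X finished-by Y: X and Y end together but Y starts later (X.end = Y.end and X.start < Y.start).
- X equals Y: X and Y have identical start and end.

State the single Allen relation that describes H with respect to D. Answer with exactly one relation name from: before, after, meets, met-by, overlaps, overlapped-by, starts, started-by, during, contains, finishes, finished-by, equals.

after

H = [15:30, 18:25]; D = [12:45, 13:05].
Compare endpoints: H.start > D.start, H.start > D.end, H.end > D.start, H.end > D.end.
That pattern is 'after'.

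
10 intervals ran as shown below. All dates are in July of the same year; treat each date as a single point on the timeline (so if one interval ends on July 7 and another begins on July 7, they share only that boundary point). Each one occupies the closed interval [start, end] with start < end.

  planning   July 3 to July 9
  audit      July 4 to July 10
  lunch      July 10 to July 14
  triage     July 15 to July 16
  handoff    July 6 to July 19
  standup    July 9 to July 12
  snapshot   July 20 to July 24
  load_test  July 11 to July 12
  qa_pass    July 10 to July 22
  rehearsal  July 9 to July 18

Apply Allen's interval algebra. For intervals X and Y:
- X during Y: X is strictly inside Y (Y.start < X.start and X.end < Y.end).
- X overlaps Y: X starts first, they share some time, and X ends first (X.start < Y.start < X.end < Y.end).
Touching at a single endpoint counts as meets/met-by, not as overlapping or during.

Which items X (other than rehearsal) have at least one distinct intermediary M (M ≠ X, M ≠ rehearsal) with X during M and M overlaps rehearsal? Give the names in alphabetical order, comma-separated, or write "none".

Target rehearsal = [July 9, July 18].
Intermediaries M with M overlaps rehearsal: audit.
Via audit — items with X during audit: none.
Union: none.

none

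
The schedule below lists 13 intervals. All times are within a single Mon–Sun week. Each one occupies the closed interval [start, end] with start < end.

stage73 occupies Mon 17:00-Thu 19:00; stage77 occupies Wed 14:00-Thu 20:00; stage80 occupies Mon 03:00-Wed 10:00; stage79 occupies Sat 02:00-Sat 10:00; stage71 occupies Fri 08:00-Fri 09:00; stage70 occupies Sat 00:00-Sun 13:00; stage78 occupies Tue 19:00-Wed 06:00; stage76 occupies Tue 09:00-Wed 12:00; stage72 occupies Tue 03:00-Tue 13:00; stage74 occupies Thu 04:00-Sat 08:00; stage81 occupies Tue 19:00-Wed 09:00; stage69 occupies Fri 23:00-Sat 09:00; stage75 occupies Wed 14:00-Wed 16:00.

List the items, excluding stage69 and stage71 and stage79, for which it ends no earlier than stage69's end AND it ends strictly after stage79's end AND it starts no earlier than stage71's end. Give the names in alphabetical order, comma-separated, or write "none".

Conditions: its end is no earlier than stage69's end (X.end >= Sat 09:00) AND its end is strictly after stage79's end (X.end > Sat 10:00) AND its start is no earlier than stage71's end (X.start >= Fri 09:00).
stage70: end Sun 13:00 >= Sat 09:00? ✓; end Sun 13:00 > Sat 10:00? ✓; start Sat 00:00 >= Fri 09:00? ✓ → yes.
stage72: end Tue 13:00 >= Sat 09:00? ✗; end Tue 13:00 > Sat 10:00? ✗; start Tue 03:00 >= Fri 09:00? ✗ → no.
stage73: end Thu 19:00 >= Sat 09:00? ✗; end Thu 19:00 > Sat 10:00? ✗; start Mon 17:00 >= Fri 09:00? ✗ → no.
stage74: end Sat 08:00 >= Sat 09:00? ✗; end Sat 08:00 > Sat 10:00? ✗; start Thu 04:00 >= Fri 09:00? ✗ → no.
stage75: end Wed 16:00 >= Sat 09:00? ✗; end Wed 16:00 > Sat 10:00? ✗; start Wed 14:00 >= Fri 09:00? ✗ → no.
stage76: end Wed 12:00 >= Sat 09:00? ✗; end Wed 12:00 > Sat 10:00? ✗; start Tue 09:00 >= Fri 09:00? ✗ → no.
stage77: end Thu 20:00 >= Sat 09:00? ✗; end Thu 20:00 > Sat 10:00? ✗; start Wed 14:00 >= Fri 09:00? ✗ → no.
stage78: end Wed 06:00 >= Sat 09:00? ✗; end Wed 06:00 > Sat 10:00? ✗; start Tue 19:00 >= Fri 09:00? ✗ → no.
stage80: end Wed 10:00 >= Sat 09:00? ✗; end Wed 10:00 > Sat 10:00? ✗; start Mon 03:00 >= Fri 09:00? ✗ → no.
stage81: end Wed 09:00 >= Sat 09:00? ✗; end Wed 09:00 > Sat 10:00? ✗; start Tue 19:00 >= Fri 09:00? ✗ → no.
Result: stage70.

stage70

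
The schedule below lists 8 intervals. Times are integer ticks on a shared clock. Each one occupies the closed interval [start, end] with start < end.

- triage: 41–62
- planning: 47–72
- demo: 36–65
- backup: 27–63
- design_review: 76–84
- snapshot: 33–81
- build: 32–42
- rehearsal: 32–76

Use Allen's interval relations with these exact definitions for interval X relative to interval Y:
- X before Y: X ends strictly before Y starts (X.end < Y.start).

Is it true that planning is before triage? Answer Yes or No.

planning = [47, 72], triage = [41, 62].
Actual relation of planning to triage: overlapped-by.
Asked whether 'before' holds → No.

No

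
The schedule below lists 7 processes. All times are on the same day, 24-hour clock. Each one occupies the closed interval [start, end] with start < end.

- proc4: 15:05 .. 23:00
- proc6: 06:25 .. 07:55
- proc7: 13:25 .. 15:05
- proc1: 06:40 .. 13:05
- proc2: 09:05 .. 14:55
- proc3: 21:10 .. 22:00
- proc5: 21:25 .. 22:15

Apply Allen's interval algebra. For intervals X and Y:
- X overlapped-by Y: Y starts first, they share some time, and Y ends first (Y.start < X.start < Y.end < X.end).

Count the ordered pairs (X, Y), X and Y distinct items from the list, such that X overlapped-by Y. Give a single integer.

Checking all 42 ordered pairs for relation 'overlapped-by'; matching pairs in alphabetical order:
(proc1, proc6): proc1 overlapped-by proc6 ✓
(proc2, proc1): proc2 overlapped-by proc1 ✓
(proc5, proc3): proc5 overlapped-by proc3 ✓
(proc7, proc2): proc7 overlapped-by proc2 ✓
Count: 4.

4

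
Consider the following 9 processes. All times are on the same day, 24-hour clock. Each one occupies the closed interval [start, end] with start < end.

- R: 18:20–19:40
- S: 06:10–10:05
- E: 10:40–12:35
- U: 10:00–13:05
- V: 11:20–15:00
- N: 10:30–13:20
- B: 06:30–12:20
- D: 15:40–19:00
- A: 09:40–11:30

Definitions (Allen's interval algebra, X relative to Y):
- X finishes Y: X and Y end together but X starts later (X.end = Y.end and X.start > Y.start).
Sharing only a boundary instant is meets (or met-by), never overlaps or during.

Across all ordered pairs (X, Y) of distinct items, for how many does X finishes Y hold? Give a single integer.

Checking all 72 ordered pairs for relation 'finishes'; matching pairs in alphabetical order:
No pair satisfies it.
Count: 0.

0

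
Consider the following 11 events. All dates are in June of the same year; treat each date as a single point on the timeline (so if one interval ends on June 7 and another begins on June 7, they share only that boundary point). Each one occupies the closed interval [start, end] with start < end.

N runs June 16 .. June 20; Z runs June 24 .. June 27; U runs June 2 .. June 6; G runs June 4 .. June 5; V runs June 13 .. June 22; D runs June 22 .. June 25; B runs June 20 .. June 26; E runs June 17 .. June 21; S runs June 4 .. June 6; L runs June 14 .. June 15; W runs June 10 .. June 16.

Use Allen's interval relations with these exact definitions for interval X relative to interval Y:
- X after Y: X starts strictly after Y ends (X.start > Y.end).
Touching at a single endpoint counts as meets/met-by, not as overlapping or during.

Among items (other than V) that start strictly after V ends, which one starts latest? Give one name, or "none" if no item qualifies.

Z

Target V = [June 13, June 22].
B [June 20, June 26] → overlapped-by → excluded.
D [June 22, June 25] → met-by → excluded.
E [June 17, June 21] → during → excluded.
G [June 4, June 5] → before → excluded.
L [June 14, June 15] → during → excluded.
N [June 16, June 20] → during → excluded.
S [June 4, June 6] → before → excluded.
U [June 2, June 6] → before → excluded.
W [June 10, June 16] → overlaps → excluded.
Z [June 24, June 27] → after → candidate.
Among candidates, latest start is June 24 → Z.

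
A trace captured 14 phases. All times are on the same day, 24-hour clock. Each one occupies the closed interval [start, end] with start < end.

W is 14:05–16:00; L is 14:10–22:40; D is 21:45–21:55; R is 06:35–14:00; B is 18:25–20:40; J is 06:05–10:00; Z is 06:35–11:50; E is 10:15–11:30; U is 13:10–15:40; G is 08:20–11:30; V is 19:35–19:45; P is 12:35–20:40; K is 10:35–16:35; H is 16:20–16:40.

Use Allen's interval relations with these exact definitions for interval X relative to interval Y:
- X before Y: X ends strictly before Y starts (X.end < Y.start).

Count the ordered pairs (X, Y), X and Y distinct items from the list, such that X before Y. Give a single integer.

57

Checking all 182 ordered pairs for relation 'before'; matching pairs in alphabetical order:
(B, D): B before D ✓
(E, B): E before B ✓
(E, D): E before D ✓
(E, H): E before H ✓
(E, L): E before L ✓
(E, P): E before P ✓
(E, U): E before U ✓
(E, V): E before V ✓
(E, W): E before W ✓
(G, B): G before B ✓
(G, D): G before D ✓
(G, H): G before H ✓
(G, L): G before L ✓
(G, P): G before P ✓
(G, U): G before U ✓
(G, V): G before V ✓
(G, W): G before W ✓
(H, B): H before B ✓
(H, D): H before D ✓
(H, V): H before V ✓
(J, B): J before B ✓
(J, D): J before D ✓
(J, E): J before E ✓
(J, H): J before H ✓
... plus 33 further pairs not listed.
Count: 57.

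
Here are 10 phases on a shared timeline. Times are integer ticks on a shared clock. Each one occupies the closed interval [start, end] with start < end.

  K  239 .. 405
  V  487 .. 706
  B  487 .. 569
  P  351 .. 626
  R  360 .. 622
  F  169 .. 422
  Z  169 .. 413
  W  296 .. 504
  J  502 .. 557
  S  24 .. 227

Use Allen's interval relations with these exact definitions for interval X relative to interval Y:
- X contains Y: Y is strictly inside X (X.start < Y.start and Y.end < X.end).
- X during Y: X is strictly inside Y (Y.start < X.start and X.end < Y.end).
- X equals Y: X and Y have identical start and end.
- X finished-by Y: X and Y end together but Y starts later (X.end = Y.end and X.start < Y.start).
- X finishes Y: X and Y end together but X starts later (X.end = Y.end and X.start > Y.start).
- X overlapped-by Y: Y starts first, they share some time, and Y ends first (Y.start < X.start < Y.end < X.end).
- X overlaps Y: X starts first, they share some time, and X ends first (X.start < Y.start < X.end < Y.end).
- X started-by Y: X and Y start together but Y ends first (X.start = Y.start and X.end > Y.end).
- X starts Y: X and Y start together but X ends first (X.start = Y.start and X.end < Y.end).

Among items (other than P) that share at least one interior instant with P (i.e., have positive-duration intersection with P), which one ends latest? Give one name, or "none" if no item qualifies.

Target P = [351, 626].
B [487, 569] → during → candidate.
F [169, 422] → overlaps → candidate.
J [502, 557] → during → candidate.
K [239, 405] → overlaps → candidate.
R [360, 622] → during → candidate.
S [24, 227] → before → excluded.
V [487, 706] → overlapped-by → candidate.
W [296, 504] → overlaps → candidate.
Z [169, 413] → overlaps → candidate.
Among candidates, latest end is 706 → V.

V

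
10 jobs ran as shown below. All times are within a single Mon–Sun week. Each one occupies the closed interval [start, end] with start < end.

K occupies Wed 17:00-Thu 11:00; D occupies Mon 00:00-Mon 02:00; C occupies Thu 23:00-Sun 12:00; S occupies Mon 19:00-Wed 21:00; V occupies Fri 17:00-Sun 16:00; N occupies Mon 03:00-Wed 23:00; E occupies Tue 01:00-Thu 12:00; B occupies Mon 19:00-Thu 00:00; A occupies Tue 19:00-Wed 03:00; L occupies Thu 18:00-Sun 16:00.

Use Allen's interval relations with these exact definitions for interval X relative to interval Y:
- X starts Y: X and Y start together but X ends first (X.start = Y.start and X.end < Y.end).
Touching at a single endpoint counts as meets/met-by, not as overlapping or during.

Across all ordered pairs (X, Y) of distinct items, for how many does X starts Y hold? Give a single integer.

1

Checking all 90 ordered pairs for relation 'starts'; matching pairs in alphabetical order:
(S, B): S starts B ✓
Count: 1.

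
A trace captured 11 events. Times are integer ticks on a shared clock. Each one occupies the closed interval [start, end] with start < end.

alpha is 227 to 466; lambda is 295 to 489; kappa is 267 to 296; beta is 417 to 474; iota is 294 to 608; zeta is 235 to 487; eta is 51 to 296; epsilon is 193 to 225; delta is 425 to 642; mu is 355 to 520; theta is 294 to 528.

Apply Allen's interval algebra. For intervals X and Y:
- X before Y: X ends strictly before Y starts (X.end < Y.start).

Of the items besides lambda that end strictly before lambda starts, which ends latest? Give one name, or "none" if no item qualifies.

epsilon

Target lambda = [295, 489].
alpha [227, 466] → overlaps → excluded.
beta [417, 474] → during → excluded.
delta [425, 642] → overlapped-by → excluded.
epsilon [193, 225] → before → candidate.
eta [51, 296] → overlaps → excluded.
iota [294, 608] → contains → excluded.
kappa [267, 296] → overlaps → excluded.
mu [355, 520] → overlapped-by → excluded.
theta [294, 528] → contains → excluded.
zeta [235, 487] → overlaps → excluded.
Among candidates, latest end is 225 → epsilon.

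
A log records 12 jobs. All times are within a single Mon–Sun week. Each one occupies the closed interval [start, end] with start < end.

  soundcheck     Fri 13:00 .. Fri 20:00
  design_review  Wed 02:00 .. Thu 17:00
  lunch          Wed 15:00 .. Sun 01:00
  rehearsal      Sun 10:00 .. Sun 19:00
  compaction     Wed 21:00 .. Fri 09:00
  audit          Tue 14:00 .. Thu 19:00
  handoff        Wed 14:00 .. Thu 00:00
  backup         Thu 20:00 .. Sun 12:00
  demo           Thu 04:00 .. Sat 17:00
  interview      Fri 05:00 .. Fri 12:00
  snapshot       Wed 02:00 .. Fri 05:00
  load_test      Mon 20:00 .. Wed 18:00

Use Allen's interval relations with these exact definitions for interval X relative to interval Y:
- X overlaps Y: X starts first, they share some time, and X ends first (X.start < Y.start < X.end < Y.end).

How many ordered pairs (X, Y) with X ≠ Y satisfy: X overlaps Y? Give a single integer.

Checking all 132 ordered pairs for relation 'overlaps'; matching pairs in alphabetical order:
(audit, compaction): audit overlaps compaction ✓
(audit, demo): audit overlaps demo ✓
(audit, lunch): audit overlaps lunch ✓
(audit, snapshot): audit overlaps snapshot ✓
(backup, rehearsal): backup overlaps rehearsal ✓
(compaction, backup): compaction overlaps backup ✓
(compaction, demo): compaction overlaps demo ✓
(compaction, interview): compaction overlaps interview ✓
(demo, backup): demo overlaps backup ✓
(design_review, compaction): design_review overlaps compaction ✓
(design_review, demo): design_review overlaps demo ✓
(design_review, lunch): design_review overlaps lunch ✓
(handoff, compaction): handoff overlaps compaction ✓
(handoff, lunch): handoff overlaps lunch ✓
(load_test, audit): load_test overlaps audit ✓
(load_test, design_review): load_test overlaps design_review ✓
(load_test, handoff): load_test overlaps handoff ✓
(load_test, lunch): load_test overlaps lunch ✓
(load_test, snapshot): load_test overlaps snapshot ✓
(lunch, backup): lunch overlaps backup ✓
(snapshot, backup): snapshot overlaps backup ✓
(snapshot, compaction): snapshot overlaps compaction ✓
(snapshot, demo): snapshot overlaps demo ✓
(snapshot, lunch): snapshot overlaps lunch ✓
Count: 24.

24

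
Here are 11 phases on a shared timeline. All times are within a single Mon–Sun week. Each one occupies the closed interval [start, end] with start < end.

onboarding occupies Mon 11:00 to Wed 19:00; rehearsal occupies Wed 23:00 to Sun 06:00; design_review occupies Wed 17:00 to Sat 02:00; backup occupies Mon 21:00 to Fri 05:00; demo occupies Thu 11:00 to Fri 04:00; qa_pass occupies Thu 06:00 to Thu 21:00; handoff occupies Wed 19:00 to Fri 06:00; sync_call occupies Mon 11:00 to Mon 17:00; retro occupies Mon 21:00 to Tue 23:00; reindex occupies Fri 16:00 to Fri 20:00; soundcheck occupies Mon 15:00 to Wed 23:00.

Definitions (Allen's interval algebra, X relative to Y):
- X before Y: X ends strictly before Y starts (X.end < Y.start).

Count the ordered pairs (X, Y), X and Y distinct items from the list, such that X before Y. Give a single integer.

25

Checking all 110 ordered pairs for relation 'before'; matching pairs in alphabetical order:
(backup, reindex): backup before reindex ✓
(demo, reindex): demo before reindex ✓
(handoff, reindex): handoff before reindex ✓
(onboarding, demo): onboarding before demo ✓
(onboarding, qa_pass): onboarding before qa_pass ✓
(onboarding, rehearsal): onboarding before rehearsal ✓
(onboarding, reindex): onboarding before reindex ✓
(qa_pass, reindex): qa_pass before reindex ✓
(retro, demo): retro before demo ✓
(retro, design_review): retro before design_review ✓
(retro, handoff): retro before handoff ✓
(retro, qa_pass): retro before qa_pass ✓
(retro, rehearsal): retro before rehearsal ✓
(retro, reindex): retro before reindex ✓
(soundcheck, demo): soundcheck before demo ✓
(soundcheck, qa_pass): soundcheck before qa_pass ✓
(soundcheck, reindex): soundcheck before reindex ✓
(sync_call, backup): sync_call before backup ✓
(sync_call, demo): sync_call before demo ✓
(sync_call, design_review): sync_call before design_review ✓
(sync_call, handoff): sync_call before handoff ✓
(sync_call, qa_pass): sync_call before qa_pass ✓
(sync_call, rehearsal): sync_call before rehearsal ✓
(sync_call, reindex): sync_call before reindex ✓
... plus 1 further pairs not listed.
Count: 25.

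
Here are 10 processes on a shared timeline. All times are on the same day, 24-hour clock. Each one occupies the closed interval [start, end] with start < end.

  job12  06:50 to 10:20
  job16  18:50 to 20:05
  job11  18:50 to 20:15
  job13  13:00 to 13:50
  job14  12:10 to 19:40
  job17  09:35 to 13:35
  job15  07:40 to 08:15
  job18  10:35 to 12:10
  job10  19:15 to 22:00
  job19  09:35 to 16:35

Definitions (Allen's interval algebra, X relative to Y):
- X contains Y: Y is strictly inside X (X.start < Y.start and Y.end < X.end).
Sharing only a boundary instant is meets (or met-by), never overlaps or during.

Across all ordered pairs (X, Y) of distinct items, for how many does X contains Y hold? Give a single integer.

Checking all 90 ordered pairs for relation 'contains'; matching pairs in alphabetical order:
(job12, job15): job12 contains job15 ✓
(job14, job13): job14 contains job13 ✓
(job17, job18): job17 contains job18 ✓
(job19, job13): job19 contains job13 ✓
(job19, job18): job19 contains job18 ✓
Count: 5.

5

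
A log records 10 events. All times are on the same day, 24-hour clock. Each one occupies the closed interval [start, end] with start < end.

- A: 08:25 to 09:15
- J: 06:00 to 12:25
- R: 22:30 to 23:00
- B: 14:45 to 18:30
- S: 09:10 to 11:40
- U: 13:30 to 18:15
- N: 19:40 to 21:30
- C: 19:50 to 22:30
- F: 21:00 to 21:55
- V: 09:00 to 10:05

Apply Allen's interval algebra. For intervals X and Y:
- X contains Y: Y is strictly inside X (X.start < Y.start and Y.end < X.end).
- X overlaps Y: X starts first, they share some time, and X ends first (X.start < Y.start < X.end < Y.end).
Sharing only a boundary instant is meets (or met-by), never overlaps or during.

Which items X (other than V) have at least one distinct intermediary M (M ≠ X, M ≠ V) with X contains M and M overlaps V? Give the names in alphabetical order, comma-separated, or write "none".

J

Target V = [09:00, 10:05].
Intermediaries M with M overlaps V: A.
Via A — items with X contains A: J.
Union: J.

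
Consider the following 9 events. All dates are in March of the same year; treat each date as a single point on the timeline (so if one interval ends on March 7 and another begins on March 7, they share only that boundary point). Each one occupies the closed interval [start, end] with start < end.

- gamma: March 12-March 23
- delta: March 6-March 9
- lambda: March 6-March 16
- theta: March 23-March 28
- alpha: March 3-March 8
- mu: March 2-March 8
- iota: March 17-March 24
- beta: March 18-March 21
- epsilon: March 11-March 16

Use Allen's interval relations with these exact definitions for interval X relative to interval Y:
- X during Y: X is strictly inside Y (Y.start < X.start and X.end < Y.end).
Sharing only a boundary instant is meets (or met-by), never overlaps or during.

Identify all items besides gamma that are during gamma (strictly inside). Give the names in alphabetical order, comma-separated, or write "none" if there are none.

Target gamma = [March 12, March 23].
alpha [March 3, March 8] → before → no.
beta [March 18, March 21] → during → yes.
delta [March 6, March 9] → before → no.
epsilon [March 11, March 16] → overlaps → no.
iota [March 17, March 24] → overlapped-by → no.
lambda [March 6, March 16] → overlaps → no.
mu [March 2, March 8] → before → no.
theta [March 23, March 28] → met-by → no.
Result: beta.

beta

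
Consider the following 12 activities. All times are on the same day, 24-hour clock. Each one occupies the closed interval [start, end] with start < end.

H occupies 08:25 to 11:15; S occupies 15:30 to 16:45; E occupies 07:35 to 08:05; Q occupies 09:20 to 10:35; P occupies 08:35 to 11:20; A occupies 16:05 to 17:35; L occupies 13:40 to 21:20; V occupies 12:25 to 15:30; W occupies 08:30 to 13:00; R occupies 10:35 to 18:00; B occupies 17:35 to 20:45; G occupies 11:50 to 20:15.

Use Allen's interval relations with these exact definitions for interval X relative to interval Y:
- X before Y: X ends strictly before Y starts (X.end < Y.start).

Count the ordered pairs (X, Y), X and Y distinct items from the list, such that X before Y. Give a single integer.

Checking all 132 ordered pairs for relation 'before'; matching pairs in alphabetical order:
(E, A): E before A ✓
(E, B): E before B ✓
(E, G): E before G ✓
(E, H): E before H ✓
(E, L): E before L ✓
(E, P): E before P ✓
(E, Q): E before Q ✓
(E, R): E before R ✓
(E, S): E before S ✓
(E, V): E before V ✓
(E, W): E before W ✓
(H, A): H before A ✓
(H, B): H before B ✓
(H, G): H before G ✓
(H, L): H before L ✓
(H, S): H before S ✓
(H, V): H before V ✓
(P, A): P before A ✓
(P, B): P before B ✓
(P, G): P before G ✓
(P, L): P before L ✓
(P, S): P before S ✓
(P, V): P before V ✓
(Q, A): Q before A ✓
... plus 12 further pairs not listed.
Count: 36.

36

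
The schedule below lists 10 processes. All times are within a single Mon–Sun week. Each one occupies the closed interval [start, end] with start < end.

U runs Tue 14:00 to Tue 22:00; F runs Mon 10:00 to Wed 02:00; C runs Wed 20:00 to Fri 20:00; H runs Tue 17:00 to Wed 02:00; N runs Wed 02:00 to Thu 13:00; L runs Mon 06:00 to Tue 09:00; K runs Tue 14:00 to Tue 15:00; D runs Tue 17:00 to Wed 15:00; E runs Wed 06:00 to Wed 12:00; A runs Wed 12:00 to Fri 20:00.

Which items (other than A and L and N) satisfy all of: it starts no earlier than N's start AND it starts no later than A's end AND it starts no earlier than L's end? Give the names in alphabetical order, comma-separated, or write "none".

C, E

Conditions: its start is no earlier than N's start (X.start >= Wed 02:00) AND its start is no later than A's end (X.start <= Fri 20:00) AND its start is no earlier than L's end (X.start >= Tue 09:00).
C: start Wed 20:00 >= Wed 02:00? ✓; start Wed 20:00 <= Fri 20:00? ✓; start Wed 20:00 >= Tue 09:00? ✓ → yes.
D: start Tue 17:00 >= Wed 02:00? ✗; start Tue 17:00 <= Fri 20:00? ✓; start Tue 17:00 >= Tue 09:00? ✓ → no.
E: start Wed 06:00 >= Wed 02:00? ✓; start Wed 06:00 <= Fri 20:00? ✓; start Wed 06:00 >= Tue 09:00? ✓ → yes.
F: start Mon 10:00 >= Wed 02:00? ✗; start Mon 10:00 <= Fri 20:00? ✓; start Mon 10:00 >= Tue 09:00? ✗ → no.
H: start Tue 17:00 >= Wed 02:00? ✗; start Tue 17:00 <= Fri 20:00? ✓; start Tue 17:00 >= Tue 09:00? ✓ → no.
K: start Tue 14:00 >= Wed 02:00? ✗; start Tue 14:00 <= Fri 20:00? ✓; start Tue 14:00 >= Tue 09:00? ✓ → no.
U: start Tue 14:00 >= Wed 02:00? ✗; start Tue 14:00 <= Fri 20:00? ✓; start Tue 14:00 >= Tue 09:00? ✓ → no.
Result: C, E.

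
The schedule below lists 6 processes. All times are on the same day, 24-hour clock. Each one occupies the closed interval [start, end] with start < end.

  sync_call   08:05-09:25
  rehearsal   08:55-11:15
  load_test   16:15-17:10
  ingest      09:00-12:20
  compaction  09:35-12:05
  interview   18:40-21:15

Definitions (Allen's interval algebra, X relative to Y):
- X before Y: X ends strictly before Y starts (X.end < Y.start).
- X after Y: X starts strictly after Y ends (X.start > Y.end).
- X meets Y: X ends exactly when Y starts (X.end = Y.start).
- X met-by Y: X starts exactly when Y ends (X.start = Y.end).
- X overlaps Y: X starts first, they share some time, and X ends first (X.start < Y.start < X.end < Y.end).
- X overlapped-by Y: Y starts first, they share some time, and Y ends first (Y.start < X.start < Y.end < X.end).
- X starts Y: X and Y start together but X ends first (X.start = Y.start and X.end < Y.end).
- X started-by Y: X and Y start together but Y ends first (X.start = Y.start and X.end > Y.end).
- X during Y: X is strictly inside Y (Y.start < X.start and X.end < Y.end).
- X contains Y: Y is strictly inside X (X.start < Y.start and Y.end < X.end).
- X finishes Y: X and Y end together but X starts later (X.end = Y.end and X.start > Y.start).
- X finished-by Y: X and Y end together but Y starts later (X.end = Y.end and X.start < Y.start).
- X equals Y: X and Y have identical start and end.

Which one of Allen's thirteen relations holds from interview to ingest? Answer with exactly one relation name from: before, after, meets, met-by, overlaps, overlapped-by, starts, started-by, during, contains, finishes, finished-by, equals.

interview = [18:40, 21:15]; ingest = [09:00, 12:20].
Compare endpoints: interview.start > ingest.start, interview.start > ingest.end, interview.end > ingest.start, interview.end > ingest.end.
That pattern is 'after'.

after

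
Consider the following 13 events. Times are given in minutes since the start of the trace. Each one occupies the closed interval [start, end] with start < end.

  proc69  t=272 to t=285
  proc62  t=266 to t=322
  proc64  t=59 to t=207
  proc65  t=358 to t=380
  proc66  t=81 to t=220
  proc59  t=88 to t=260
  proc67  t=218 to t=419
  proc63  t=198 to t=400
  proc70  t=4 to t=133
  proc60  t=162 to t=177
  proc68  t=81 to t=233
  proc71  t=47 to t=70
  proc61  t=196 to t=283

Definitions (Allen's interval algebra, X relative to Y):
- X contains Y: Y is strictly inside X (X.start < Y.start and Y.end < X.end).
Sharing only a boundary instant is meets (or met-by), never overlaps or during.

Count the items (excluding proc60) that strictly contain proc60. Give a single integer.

4

Target proc60 = [t=162, t=177].
proc59 [t=88, t=260] → contains → counts.
proc61 [t=196, t=283] → after → no.
proc62 [t=266, t=322] → after → no.
proc63 [t=198, t=400] → after → no.
proc64 [t=59, t=207] → contains → counts.
proc65 [t=358, t=380] → after → no.
proc66 [t=81, t=220] → contains → counts.
proc67 [t=218, t=419] → after → no.
proc68 [t=81, t=233] → contains → counts.
proc69 [t=272, t=285] → after → no.
proc70 [t=4, t=133] → before → no.
proc71 [t=47, t=70] → before → no.
Total: 4.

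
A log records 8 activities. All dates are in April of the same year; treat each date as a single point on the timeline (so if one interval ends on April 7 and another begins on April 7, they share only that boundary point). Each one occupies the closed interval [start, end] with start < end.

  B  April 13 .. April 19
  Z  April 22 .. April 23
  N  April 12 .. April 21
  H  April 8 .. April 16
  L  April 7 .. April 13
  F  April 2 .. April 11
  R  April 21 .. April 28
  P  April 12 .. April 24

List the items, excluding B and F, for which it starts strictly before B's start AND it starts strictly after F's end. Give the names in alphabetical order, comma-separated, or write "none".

Conditions: its start is strictly before B's start (X.start < April 13) AND its start is strictly after F's end (X.start > April 11).
H: start April 8 < April 13? ✓; start April 8 > April 11? ✗ → no.
L: start April 7 < April 13? ✓; start April 7 > April 11? ✗ → no.
N: start April 12 < April 13? ✓; start April 12 > April 11? ✓ → yes.
P: start April 12 < April 13? ✓; start April 12 > April 11? ✓ → yes.
R: start April 21 < April 13? ✗; start April 21 > April 11? ✓ → no.
Z: start April 22 < April 13? ✗; start April 22 > April 11? ✓ → no.
Result: N, P.

N, P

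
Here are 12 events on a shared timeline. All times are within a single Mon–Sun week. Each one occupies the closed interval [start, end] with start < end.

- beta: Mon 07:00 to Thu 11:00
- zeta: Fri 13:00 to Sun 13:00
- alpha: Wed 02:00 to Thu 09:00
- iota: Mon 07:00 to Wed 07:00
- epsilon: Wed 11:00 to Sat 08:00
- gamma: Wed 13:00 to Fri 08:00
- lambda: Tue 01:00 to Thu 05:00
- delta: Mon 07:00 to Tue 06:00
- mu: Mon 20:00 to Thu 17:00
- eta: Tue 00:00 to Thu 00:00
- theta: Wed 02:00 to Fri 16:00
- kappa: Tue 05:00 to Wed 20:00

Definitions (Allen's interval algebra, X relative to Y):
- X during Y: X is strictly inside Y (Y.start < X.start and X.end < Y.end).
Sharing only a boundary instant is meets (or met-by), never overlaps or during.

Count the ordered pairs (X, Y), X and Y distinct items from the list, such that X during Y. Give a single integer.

Checking all 132 ordered pairs for relation 'during'; matching pairs in alphabetical order:
(alpha, beta): alpha during beta ✓
(alpha, mu): alpha during mu ✓
(eta, beta): eta during beta ✓
(eta, mu): eta during mu ✓
(gamma, epsilon): gamma during epsilon ✓
(gamma, theta): gamma during theta ✓
(kappa, beta): kappa during beta ✓
(kappa, eta): kappa during eta ✓
(kappa, lambda): kappa during lambda ✓
(kappa, mu): kappa during mu ✓
(lambda, beta): lambda during beta ✓
(lambda, mu): lambda during mu ✓
Count: 12.

12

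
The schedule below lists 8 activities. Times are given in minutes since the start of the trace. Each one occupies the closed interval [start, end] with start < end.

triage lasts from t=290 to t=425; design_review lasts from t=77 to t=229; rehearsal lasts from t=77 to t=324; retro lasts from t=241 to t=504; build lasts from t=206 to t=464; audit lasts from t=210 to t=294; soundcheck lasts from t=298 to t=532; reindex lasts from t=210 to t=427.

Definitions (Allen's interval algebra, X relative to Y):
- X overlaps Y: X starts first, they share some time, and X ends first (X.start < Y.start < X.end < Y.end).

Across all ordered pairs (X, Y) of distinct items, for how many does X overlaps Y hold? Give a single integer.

16

Checking all 56 ordered pairs for relation 'overlaps'; matching pairs in alphabetical order:
(audit, retro): audit overlaps retro ✓
(audit, triage): audit overlaps triage ✓
(build, retro): build overlaps retro ✓
(build, soundcheck): build overlaps soundcheck ✓
(design_review, audit): design_review overlaps audit ✓
(design_review, build): design_review overlaps build ✓
(design_review, reindex): design_review overlaps reindex ✓
(rehearsal, build): rehearsal overlaps build ✓
(rehearsal, reindex): rehearsal overlaps reindex ✓
(rehearsal, retro): rehearsal overlaps retro ✓
(rehearsal, soundcheck): rehearsal overlaps soundcheck ✓
(rehearsal, triage): rehearsal overlaps triage ✓
(reindex, retro): reindex overlaps retro ✓
(reindex, soundcheck): reindex overlaps soundcheck ✓
(retro, soundcheck): retro overlaps soundcheck ✓
(triage, soundcheck): triage overlaps soundcheck ✓
Count: 16.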